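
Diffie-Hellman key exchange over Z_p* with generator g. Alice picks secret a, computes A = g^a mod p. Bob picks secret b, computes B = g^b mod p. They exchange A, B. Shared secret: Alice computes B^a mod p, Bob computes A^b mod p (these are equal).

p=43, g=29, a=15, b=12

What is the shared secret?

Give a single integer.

A = 29^15 mod 43  (bits of 15 = 1111)
  bit 0 = 1: r = r^2 * 29 mod 43 = 1^2 * 29 = 1*29 = 29
  bit 1 = 1: r = r^2 * 29 mod 43 = 29^2 * 29 = 24*29 = 8
  bit 2 = 1: r = r^2 * 29 mod 43 = 8^2 * 29 = 21*29 = 7
  bit 3 = 1: r = r^2 * 29 mod 43 = 7^2 * 29 = 6*29 = 2
  -> A = 2
B = 29^12 mod 43  (bits of 12 = 1100)
  bit 0 = 1: r = r^2 * 29 mod 43 = 1^2 * 29 = 1*29 = 29
  bit 1 = 1: r = r^2 * 29 mod 43 = 29^2 * 29 = 24*29 = 8
  bit 2 = 0: r = r^2 mod 43 = 8^2 = 21
  bit 3 = 0: r = r^2 mod 43 = 21^2 = 11
  -> B = 11
s = B^a = 11^15 mod 43  (bits of 15 = 1111)
  bit 0 = 1: r = r^2 * 11 mod 43 = 1^2 * 11 = 1*11 = 11
  bit 1 = 1: r = r^2 * 11 mod 43 = 11^2 * 11 = 35*11 = 41
  bit 2 = 1: r = r^2 * 11 mod 43 = 41^2 * 11 = 4*11 = 1
  bit 3 = 1: r = r^2 * 11 mod 43 = 1^2 * 11 = 1*11 = 11
  -> s = B^a = 11

Answer: 11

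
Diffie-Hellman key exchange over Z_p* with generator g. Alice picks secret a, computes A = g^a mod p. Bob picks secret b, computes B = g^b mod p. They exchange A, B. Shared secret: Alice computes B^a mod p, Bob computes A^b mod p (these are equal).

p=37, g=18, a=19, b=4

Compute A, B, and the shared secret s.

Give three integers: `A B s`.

A = 18^19 mod 37  (bits of 19 = 10011)
  bit 0 = 1: r = r^2 * 18 mod 37 = 1^2 * 18 = 1*18 = 18
  bit 1 = 0: r = r^2 mod 37 = 18^2 = 28
  bit 2 = 0: r = r^2 mod 37 = 28^2 = 7
  bit 3 = 1: r = r^2 * 18 mod 37 = 7^2 * 18 = 12*18 = 31
  bit 4 = 1: r = r^2 * 18 mod 37 = 31^2 * 18 = 36*18 = 19
  -> A = 19
B = 18^4 mod 37  (bits of 4 = 100)
  bit 0 = 1: r = r^2 * 18 mod 37 = 1^2 * 18 = 1*18 = 18
  bit 1 = 0: r = r^2 mod 37 = 18^2 = 28
  bit 2 = 0: r = r^2 mod 37 = 28^2 = 7
  -> B = 7
s = B^a = 7^19 mod 37  (bits of 19 = 10011)
  bit 0 = 1: r = r^2 * 7 mod 37 = 1^2 * 7 = 1*7 = 7
  bit 1 = 0: r = r^2 mod 37 = 7^2 = 12
  bit 2 = 0: r = r^2 mod 37 = 12^2 = 33
  bit 3 = 1: r = r^2 * 7 mod 37 = 33^2 * 7 = 16*7 = 1
  bit 4 = 1: r = r^2 * 7 mod 37 = 1^2 * 7 = 1*7 = 7
  -> s = B^a = 7

Answer: 19 7 7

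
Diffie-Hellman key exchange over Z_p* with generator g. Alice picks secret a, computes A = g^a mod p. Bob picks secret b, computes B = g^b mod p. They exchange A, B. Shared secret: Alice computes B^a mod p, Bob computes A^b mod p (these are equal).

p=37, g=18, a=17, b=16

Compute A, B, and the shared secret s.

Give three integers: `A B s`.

A = 18^17 mod 37  (bits of 17 = 10001)
  bit 0 = 1: r = r^2 * 18 mod 37 = 1^2 * 18 = 1*18 = 18
  bit 1 = 0: r = r^2 mod 37 = 18^2 = 28
  bit 2 = 0: r = r^2 mod 37 = 28^2 = 7
  bit 3 = 0: r = r^2 mod 37 = 7^2 = 12
  bit 4 = 1: r = r^2 * 18 mod 37 = 12^2 * 18 = 33*18 = 2
  -> A = 2
B = 18^16 mod 37  (bits of 16 = 10000)
  bit 0 = 1: r = r^2 * 18 mod 37 = 1^2 * 18 = 1*18 = 18
  bit 1 = 0: r = r^2 mod 37 = 18^2 = 28
  bit 2 = 0: r = r^2 mod 37 = 28^2 = 7
  bit 3 = 0: r = r^2 mod 37 = 7^2 = 12
  bit 4 = 0: r = r^2 mod 37 = 12^2 = 33
  -> B = 33
s = B^a = 33^17 mod 37  (bits of 17 = 10001)
  bit 0 = 1: r = r^2 * 33 mod 37 = 1^2 * 33 = 1*33 = 33
  bit 1 = 0: r = r^2 mod 37 = 33^2 = 16
  bit 2 = 0: r = r^2 mod 37 = 16^2 = 34
  bit 3 = 0: r = r^2 mod 37 = 34^2 = 9
  bit 4 = 1: r = r^2 * 33 mod 37 = 9^2 * 33 = 7*33 = 9
  -> s = B^a = 9

Answer: 2 33 9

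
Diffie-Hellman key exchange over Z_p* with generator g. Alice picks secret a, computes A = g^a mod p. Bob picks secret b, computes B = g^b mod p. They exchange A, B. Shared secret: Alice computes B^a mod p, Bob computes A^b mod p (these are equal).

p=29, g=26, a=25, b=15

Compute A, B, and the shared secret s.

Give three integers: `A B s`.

A = 26^25 mod 29  (bits of 25 = 11001)
  bit 0 = 1: r = r^2 * 26 mod 29 = 1^2 * 26 = 1*26 = 26
  bit 1 = 1: r = r^2 * 26 mod 29 = 26^2 * 26 = 9*26 = 2
  bit 2 = 0: r = r^2 mod 29 = 2^2 = 4
  bit 3 = 0: r = r^2 mod 29 = 4^2 = 16
  bit 4 = 1: r = r^2 * 26 mod 29 = 16^2 * 26 = 24*26 = 15
  -> A = 15
B = 26^15 mod 29  (bits of 15 = 1111)
  bit 0 = 1: r = r^2 * 26 mod 29 = 1^2 * 26 = 1*26 = 26
  bit 1 = 1: r = r^2 * 26 mod 29 = 26^2 * 26 = 9*26 = 2
  bit 2 = 1: r = r^2 * 26 mod 29 = 2^2 * 26 = 4*26 = 17
  bit 3 = 1: r = r^2 * 26 mod 29 = 17^2 * 26 = 28*26 = 3
  -> B = 3
s = B^a = 3^25 mod 29  (bits of 25 = 11001)
  bit 0 = 1: r = r^2 * 3 mod 29 = 1^2 * 3 = 1*3 = 3
  bit 1 = 1: r = r^2 * 3 mod 29 = 3^2 * 3 = 9*3 = 27
  bit 2 = 0: r = r^2 mod 29 = 27^2 = 4
  bit 3 = 0: r = r^2 mod 29 = 4^2 = 16
  bit 4 = 1: r = r^2 * 3 mod 29 = 16^2 * 3 = 24*3 = 14
  -> s = B^a = 14

Answer: 15 3 14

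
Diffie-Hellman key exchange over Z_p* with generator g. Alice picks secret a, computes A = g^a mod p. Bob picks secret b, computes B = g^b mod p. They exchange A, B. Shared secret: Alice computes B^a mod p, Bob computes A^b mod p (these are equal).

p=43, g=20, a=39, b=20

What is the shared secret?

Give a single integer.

Answer: 41

Derivation:
A = 20^39 mod 43  (bits of 39 = 100111)
  bit 0 = 1: r = r^2 * 20 mod 43 = 1^2 * 20 = 1*20 = 20
  bit 1 = 0: r = r^2 mod 43 = 20^2 = 13
  bit 2 = 0: r = r^2 mod 43 = 13^2 = 40
  bit 3 = 1: r = r^2 * 20 mod 43 = 40^2 * 20 = 9*20 = 8
  bit 4 = 1: r = r^2 * 20 mod 43 = 8^2 * 20 = 21*20 = 33
  bit 5 = 1: r = r^2 * 20 mod 43 = 33^2 * 20 = 14*20 = 22
  -> A = 22
B = 20^20 mod 43  (bits of 20 = 10100)
  bit 0 = 1: r = r^2 * 20 mod 43 = 1^2 * 20 = 1*20 = 20
  bit 1 = 0: r = r^2 mod 43 = 20^2 = 13
  bit 2 = 1: r = r^2 * 20 mod 43 = 13^2 * 20 = 40*20 = 26
  bit 3 = 0: r = r^2 mod 43 = 26^2 = 31
  bit 4 = 0: r = r^2 mod 43 = 31^2 = 15
  -> B = 15
s = B^a = 15^39 mod 43  (bits of 39 = 100111)
  bit 0 = 1: r = r^2 * 15 mod 43 = 1^2 * 15 = 1*15 = 15
  bit 1 = 0: r = r^2 mod 43 = 15^2 = 10
  bit 2 = 0: r = r^2 mod 43 = 10^2 = 14
  bit 3 = 1: r = r^2 * 15 mod 43 = 14^2 * 15 = 24*15 = 16
  bit 4 = 1: r = r^2 * 15 mod 43 = 16^2 * 15 = 41*15 = 13
  bit 5 = 1: r = r^2 * 15 mod 43 = 13^2 * 15 = 40*15 = 41
  -> s = B^a = 41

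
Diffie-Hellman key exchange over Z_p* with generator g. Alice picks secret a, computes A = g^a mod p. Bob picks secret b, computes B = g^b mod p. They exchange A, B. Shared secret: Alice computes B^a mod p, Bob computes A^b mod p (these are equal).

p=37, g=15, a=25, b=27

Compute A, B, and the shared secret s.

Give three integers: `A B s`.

Answer: 2 6 6

Derivation:
A = 15^25 mod 37  (bits of 25 = 11001)
  bit 0 = 1: r = r^2 * 15 mod 37 = 1^2 * 15 = 1*15 = 15
  bit 1 = 1: r = r^2 * 15 mod 37 = 15^2 * 15 = 3*15 = 8
  bit 2 = 0: r = r^2 mod 37 = 8^2 = 27
  bit 3 = 0: r = r^2 mod 37 = 27^2 = 26
  bit 4 = 1: r = r^2 * 15 mod 37 = 26^2 * 15 = 10*15 = 2
  -> A = 2
B = 15^27 mod 37  (bits of 27 = 11011)
  bit 0 = 1: r = r^2 * 15 mod 37 = 1^2 * 15 = 1*15 = 15
  bit 1 = 1: r = r^2 * 15 mod 37 = 15^2 * 15 = 3*15 = 8
  bit 2 = 0: r = r^2 mod 37 = 8^2 = 27
  bit 3 = 1: r = r^2 * 15 mod 37 = 27^2 * 15 = 26*15 = 20
  bit 4 = 1: r = r^2 * 15 mod 37 = 20^2 * 15 = 30*15 = 6
  -> B = 6
s = B^a = 6^25 mod 37  (bits of 25 = 11001)
  bit 0 = 1: r = r^2 * 6 mod 37 = 1^2 * 6 = 1*6 = 6
  bit 1 = 1: r = r^2 * 6 mod 37 = 6^2 * 6 = 36*6 = 31
  bit 2 = 0: r = r^2 mod 37 = 31^2 = 36
  bit 3 = 0: r = r^2 mod 37 = 36^2 = 1
  bit 4 = 1: r = r^2 * 6 mod 37 = 1^2 * 6 = 1*6 = 6
  -> s = B^a = 6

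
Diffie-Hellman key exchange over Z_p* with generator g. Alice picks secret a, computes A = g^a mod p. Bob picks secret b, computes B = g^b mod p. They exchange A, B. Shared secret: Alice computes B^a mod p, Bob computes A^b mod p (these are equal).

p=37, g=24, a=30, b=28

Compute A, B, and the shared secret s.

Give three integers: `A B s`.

Answer: 27 33 10

Derivation:
A = 24^30 mod 37  (bits of 30 = 11110)
  bit 0 = 1: r = r^2 * 24 mod 37 = 1^2 * 24 = 1*24 = 24
  bit 1 = 1: r = r^2 * 24 mod 37 = 24^2 * 24 = 21*24 = 23
  bit 2 = 1: r = r^2 * 24 mod 37 = 23^2 * 24 = 11*24 = 5
  bit 3 = 1: r = r^2 * 24 mod 37 = 5^2 * 24 = 25*24 = 8
  bit 4 = 0: r = r^2 mod 37 = 8^2 = 27
  -> A = 27
B = 24^28 mod 37  (bits of 28 = 11100)
  bit 0 = 1: r = r^2 * 24 mod 37 = 1^2 * 24 = 1*24 = 24
  bit 1 = 1: r = r^2 * 24 mod 37 = 24^2 * 24 = 21*24 = 23
  bit 2 = 1: r = r^2 * 24 mod 37 = 23^2 * 24 = 11*24 = 5
  bit 3 = 0: r = r^2 mod 37 = 5^2 = 25
  bit 4 = 0: r = r^2 mod 37 = 25^2 = 33
  -> B = 33
s = B^a = 33^30 mod 37  (bits of 30 = 11110)
  bit 0 = 1: r = r^2 * 33 mod 37 = 1^2 * 33 = 1*33 = 33
  bit 1 = 1: r = r^2 * 33 mod 37 = 33^2 * 33 = 16*33 = 10
  bit 2 = 1: r = r^2 * 33 mod 37 = 10^2 * 33 = 26*33 = 7
  bit 3 = 1: r = r^2 * 33 mod 37 = 7^2 * 33 = 12*33 = 26
  bit 4 = 0: r = r^2 mod 37 = 26^2 = 10
  -> s = B^a = 10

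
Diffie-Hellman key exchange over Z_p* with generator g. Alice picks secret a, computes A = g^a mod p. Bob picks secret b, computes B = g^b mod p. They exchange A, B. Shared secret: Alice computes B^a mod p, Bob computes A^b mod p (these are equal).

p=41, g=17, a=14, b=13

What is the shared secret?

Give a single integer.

A = 17^14 mod 41  (bits of 14 = 1110)
  bit 0 = 1: r = r^2 * 17 mod 41 = 1^2 * 17 = 1*17 = 17
  bit 1 = 1: r = r^2 * 17 mod 41 = 17^2 * 17 = 2*17 = 34
  bit 2 = 1: r = r^2 * 17 mod 41 = 34^2 * 17 = 8*17 = 13
  bit 3 = 0: r = r^2 mod 41 = 13^2 = 5
  -> A = 5
B = 17^13 mod 41  (bits of 13 = 1101)
  bit 0 = 1: r = r^2 * 17 mod 41 = 1^2 * 17 = 1*17 = 17
  bit 1 = 1: r = r^2 * 17 mod 41 = 17^2 * 17 = 2*17 = 34
  bit 2 = 0: r = r^2 mod 41 = 34^2 = 8
  bit 3 = 1: r = r^2 * 17 mod 41 = 8^2 * 17 = 23*17 = 22
  -> B = 22
s = B^a = 22^14 mod 41  (bits of 14 = 1110)
  bit 0 = 1: r = r^2 * 22 mod 41 = 1^2 * 22 = 1*22 = 22
  bit 1 = 1: r = r^2 * 22 mod 41 = 22^2 * 22 = 33*22 = 29
  bit 2 = 1: r = r^2 * 22 mod 41 = 29^2 * 22 = 21*22 = 11
  bit 3 = 0: r = r^2 mod 41 = 11^2 = 39
  -> s = B^a = 39

Answer: 39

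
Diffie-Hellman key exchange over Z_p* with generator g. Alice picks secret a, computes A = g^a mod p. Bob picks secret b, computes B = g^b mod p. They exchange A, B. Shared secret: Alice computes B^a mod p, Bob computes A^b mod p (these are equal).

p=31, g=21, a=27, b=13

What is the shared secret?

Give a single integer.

A = 21^27 mod 31  (bits of 27 = 11011)
  bit 0 = 1: r = r^2 * 21 mod 31 = 1^2 * 21 = 1*21 = 21
  bit 1 = 1: r = r^2 * 21 mod 31 = 21^2 * 21 = 7*21 = 23
  bit 2 = 0: r = r^2 mod 31 = 23^2 = 2
  bit 3 = 1: r = r^2 * 21 mod 31 = 2^2 * 21 = 4*21 = 22
  bit 4 = 1: r = r^2 * 21 mod 31 = 22^2 * 21 = 19*21 = 27
  -> A = 27
B = 21^13 mod 31  (bits of 13 = 1101)
  bit 0 = 1: r = r^2 * 21 mod 31 = 1^2 * 21 = 1*21 = 21
  bit 1 = 1: r = r^2 * 21 mod 31 = 21^2 * 21 = 7*21 = 23
  bit 2 = 0: r = r^2 mod 31 = 23^2 = 2
  bit 3 = 1: r = r^2 * 21 mod 31 = 2^2 * 21 = 4*21 = 22
  -> B = 22
s = B^a = 22^27 mod 31  (bits of 27 = 11011)
  bit 0 = 1: r = r^2 * 22 mod 31 = 1^2 * 22 = 1*22 = 22
  bit 1 = 1: r = r^2 * 22 mod 31 = 22^2 * 22 = 19*22 = 15
  bit 2 = 0: r = r^2 mod 31 = 15^2 = 8
  bit 3 = 1: r = r^2 * 22 mod 31 = 8^2 * 22 = 2*22 = 13
  bit 4 = 1: r = r^2 * 22 mod 31 = 13^2 * 22 = 14*22 = 29
  -> s = B^a = 29

Answer: 29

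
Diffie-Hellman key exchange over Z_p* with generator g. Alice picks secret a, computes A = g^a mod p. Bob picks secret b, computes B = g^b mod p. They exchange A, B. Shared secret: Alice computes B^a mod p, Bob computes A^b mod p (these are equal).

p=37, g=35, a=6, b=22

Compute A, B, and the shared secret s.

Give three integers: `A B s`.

Answer: 27 21 10

Derivation:
A = 35^6 mod 37  (bits of 6 = 110)
  bit 0 = 1: r = r^2 * 35 mod 37 = 1^2 * 35 = 1*35 = 35
  bit 1 = 1: r = r^2 * 35 mod 37 = 35^2 * 35 = 4*35 = 29
  bit 2 = 0: r = r^2 mod 37 = 29^2 = 27
  -> A = 27
B = 35^22 mod 37  (bits of 22 = 10110)
  bit 0 = 1: r = r^2 * 35 mod 37 = 1^2 * 35 = 1*35 = 35
  bit 1 = 0: r = r^2 mod 37 = 35^2 = 4
  bit 2 = 1: r = r^2 * 35 mod 37 = 4^2 * 35 = 16*35 = 5
  bit 3 = 1: r = r^2 * 35 mod 37 = 5^2 * 35 = 25*35 = 24
  bit 4 = 0: r = r^2 mod 37 = 24^2 = 21
  -> B = 21
s = B^a = 21^6 mod 37  (bits of 6 = 110)
  bit 0 = 1: r = r^2 * 21 mod 37 = 1^2 * 21 = 1*21 = 21
  bit 1 = 1: r = r^2 * 21 mod 37 = 21^2 * 21 = 34*21 = 11
  bit 2 = 0: r = r^2 mod 37 = 11^2 = 10
  -> s = B^a = 10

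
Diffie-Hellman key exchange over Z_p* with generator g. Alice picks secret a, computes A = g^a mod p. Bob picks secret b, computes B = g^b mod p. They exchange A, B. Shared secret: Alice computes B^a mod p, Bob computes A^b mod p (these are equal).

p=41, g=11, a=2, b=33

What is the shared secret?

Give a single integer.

Answer: 8

Derivation:
A = 11^2 mod 41  (bits of 2 = 10)
  bit 0 = 1: r = r^2 * 11 mod 41 = 1^2 * 11 = 1*11 = 11
  bit 1 = 0: r = r^2 mod 41 = 11^2 = 39
  -> A = 39
B = 11^33 mod 41  (bits of 33 = 100001)
  bit 0 = 1: r = r^2 * 11 mod 41 = 1^2 * 11 = 1*11 = 11
  bit 1 = 0: r = r^2 mod 41 = 11^2 = 39
  bit 2 = 0: r = r^2 mod 41 = 39^2 = 4
  bit 3 = 0: r = r^2 mod 41 = 4^2 = 16
  bit 4 = 0: r = r^2 mod 41 = 16^2 = 10
  bit 5 = 1: r = r^2 * 11 mod 41 = 10^2 * 11 = 18*11 = 34
  -> B = 34
s = B^a = 34^2 mod 41  (bits of 2 = 10)
  bit 0 = 1: r = r^2 * 34 mod 41 = 1^2 * 34 = 1*34 = 34
  bit 1 = 0: r = r^2 mod 41 = 34^2 = 8
  -> s = B^a = 8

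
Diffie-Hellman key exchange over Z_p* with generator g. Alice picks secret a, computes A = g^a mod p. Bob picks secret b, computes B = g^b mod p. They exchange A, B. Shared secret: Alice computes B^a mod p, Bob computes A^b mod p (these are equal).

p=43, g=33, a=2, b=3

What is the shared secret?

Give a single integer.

A = 33^2 mod 43  (bits of 2 = 10)
  bit 0 = 1: r = r^2 * 33 mod 43 = 1^2 * 33 = 1*33 = 33
  bit 1 = 0: r = r^2 mod 43 = 33^2 = 14
  -> A = 14
B = 33^3 mod 43  (bits of 3 = 11)
  bit 0 = 1: r = r^2 * 33 mod 43 = 1^2 * 33 = 1*33 = 33
  bit 1 = 1: r = r^2 * 33 mod 43 = 33^2 * 33 = 14*33 = 32
  -> B = 32
s = B^a = 32^2 mod 43  (bits of 2 = 10)
  bit 0 = 1: r = r^2 * 32 mod 43 = 1^2 * 32 = 1*32 = 32
  bit 1 = 0: r = r^2 mod 43 = 32^2 = 35
  -> s = B^a = 35

Answer: 35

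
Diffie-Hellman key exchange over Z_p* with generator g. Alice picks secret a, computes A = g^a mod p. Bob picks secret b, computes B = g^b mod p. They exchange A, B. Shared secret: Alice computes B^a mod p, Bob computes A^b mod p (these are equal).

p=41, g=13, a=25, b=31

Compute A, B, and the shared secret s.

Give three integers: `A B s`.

Answer: 3 6 14

Derivation:
A = 13^25 mod 41  (bits of 25 = 11001)
  bit 0 = 1: r = r^2 * 13 mod 41 = 1^2 * 13 = 1*13 = 13
  bit 1 = 1: r = r^2 * 13 mod 41 = 13^2 * 13 = 5*13 = 24
  bit 2 = 0: r = r^2 mod 41 = 24^2 = 2
  bit 3 = 0: r = r^2 mod 41 = 2^2 = 4
  bit 4 = 1: r = r^2 * 13 mod 41 = 4^2 * 13 = 16*13 = 3
  -> A = 3
B = 13^31 mod 41  (bits of 31 = 11111)
  bit 0 = 1: r = r^2 * 13 mod 41 = 1^2 * 13 = 1*13 = 13
  bit 1 = 1: r = r^2 * 13 mod 41 = 13^2 * 13 = 5*13 = 24
  bit 2 = 1: r = r^2 * 13 mod 41 = 24^2 * 13 = 2*13 = 26
  bit 3 = 1: r = r^2 * 13 mod 41 = 26^2 * 13 = 20*13 = 14
  bit 4 = 1: r = r^2 * 13 mod 41 = 14^2 * 13 = 32*13 = 6
  -> B = 6
s = B^a = 6^25 mod 41  (bits of 25 = 11001)
  bit 0 = 1: r = r^2 * 6 mod 41 = 1^2 * 6 = 1*6 = 6
  bit 1 = 1: r = r^2 * 6 mod 41 = 6^2 * 6 = 36*6 = 11
  bit 2 = 0: r = r^2 mod 41 = 11^2 = 39
  bit 3 = 0: r = r^2 mod 41 = 39^2 = 4
  bit 4 = 1: r = r^2 * 6 mod 41 = 4^2 * 6 = 16*6 = 14
  -> s = B^a = 14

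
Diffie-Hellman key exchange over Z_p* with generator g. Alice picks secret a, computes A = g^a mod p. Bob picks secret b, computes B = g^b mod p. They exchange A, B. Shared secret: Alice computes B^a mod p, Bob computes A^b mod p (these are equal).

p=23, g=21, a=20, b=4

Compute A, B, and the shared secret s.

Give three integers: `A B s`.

Answer: 6 16 8

Derivation:
A = 21^20 mod 23  (bits of 20 = 10100)
  bit 0 = 1: r = r^2 * 21 mod 23 = 1^2 * 21 = 1*21 = 21
  bit 1 = 0: r = r^2 mod 23 = 21^2 = 4
  bit 2 = 1: r = r^2 * 21 mod 23 = 4^2 * 21 = 16*21 = 14
  bit 3 = 0: r = r^2 mod 23 = 14^2 = 12
  bit 4 = 0: r = r^2 mod 23 = 12^2 = 6
  -> A = 6
B = 21^4 mod 23  (bits of 4 = 100)
  bit 0 = 1: r = r^2 * 21 mod 23 = 1^2 * 21 = 1*21 = 21
  bit 1 = 0: r = r^2 mod 23 = 21^2 = 4
  bit 2 = 0: r = r^2 mod 23 = 4^2 = 16
  -> B = 16
s = B^a = 16^20 mod 23  (bits of 20 = 10100)
  bit 0 = 1: r = r^2 * 16 mod 23 = 1^2 * 16 = 1*16 = 16
  bit 1 = 0: r = r^2 mod 23 = 16^2 = 3
  bit 2 = 1: r = r^2 * 16 mod 23 = 3^2 * 16 = 9*16 = 6
  bit 3 = 0: r = r^2 mod 23 = 6^2 = 13
  bit 4 = 0: r = r^2 mod 23 = 13^2 = 8
  -> s = B^a = 8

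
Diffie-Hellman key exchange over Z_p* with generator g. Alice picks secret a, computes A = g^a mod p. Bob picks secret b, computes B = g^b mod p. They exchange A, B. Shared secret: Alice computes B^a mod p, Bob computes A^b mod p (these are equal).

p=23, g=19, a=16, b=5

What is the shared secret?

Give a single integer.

A = 19^16 mod 23  (bits of 16 = 10000)
  bit 0 = 1: r = r^2 * 19 mod 23 = 1^2 * 19 = 1*19 = 19
  bit 1 = 0: r = r^2 mod 23 = 19^2 = 16
  bit 2 = 0: r = r^2 mod 23 = 16^2 = 3
  bit 3 = 0: r = r^2 mod 23 = 3^2 = 9
  bit 4 = 0: r = r^2 mod 23 = 9^2 = 12
  -> A = 12
B = 19^5 mod 23  (bits of 5 = 101)
  bit 0 = 1: r = r^2 * 19 mod 23 = 1^2 * 19 = 1*19 = 19
  bit 1 = 0: r = r^2 mod 23 = 19^2 = 16
  bit 2 = 1: r = r^2 * 19 mod 23 = 16^2 * 19 = 3*19 = 11
  -> B = 11
s = B^a = 11^16 mod 23  (bits of 16 = 10000)
  bit 0 = 1: r = r^2 * 11 mod 23 = 1^2 * 11 = 1*11 = 11
  bit 1 = 0: r = r^2 mod 23 = 11^2 = 6
  bit 2 = 0: r = r^2 mod 23 = 6^2 = 13
  bit 3 = 0: r = r^2 mod 23 = 13^2 = 8
  bit 4 = 0: r = r^2 mod 23 = 8^2 = 18
  -> s = B^a = 18

Answer: 18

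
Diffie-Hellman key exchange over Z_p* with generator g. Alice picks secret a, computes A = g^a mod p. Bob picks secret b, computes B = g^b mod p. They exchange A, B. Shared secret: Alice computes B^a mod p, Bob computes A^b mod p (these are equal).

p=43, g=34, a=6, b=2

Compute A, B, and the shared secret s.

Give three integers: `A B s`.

A = 34^6 mod 43  (bits of 6 = 110)
  bit 0 = 1: r = r^2 * 34 mod 43 = 1^2 * 34 = 1*34 = 34
  bit 1 = 1: r = r^2 * 34 mod 43 = 34^2 * 34 = 38*34 = 2
  bit 2 = 0: r = r^2 mod 43 = 2^2 = 4
  -> A = 4
B = 34^2 mod 43  (bits of 2 = 10)
  bit 0 = 1: r = r^2 * 34 mod 43 = 1^2 * 34 = 1*34 = 34
  bit 1 = 0: r = r^2 mod 43 = 34^2 = 38
  -> B = 38
s = B^a = 38^6 mod 43  (bits of 6 = 110)
  bit 0 = 1: r = r^2 * 38 mod 43 = 1^2 * 38 = 1*38 = 38
  bit 1 = 1: r = r^2 * 38 mod 43 = 38^2 * 38 = 25*38 = 4
  bit 2 = 0: r = r^2 mod 43 = 4^2 = 16
  -> s = B^a = 16

Answer: 4 38 16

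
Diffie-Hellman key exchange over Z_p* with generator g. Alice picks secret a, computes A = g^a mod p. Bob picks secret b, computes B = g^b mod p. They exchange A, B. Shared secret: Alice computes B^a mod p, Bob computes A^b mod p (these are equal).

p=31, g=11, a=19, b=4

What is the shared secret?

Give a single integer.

A = 11^19 mod 31  (bits of 19 = 10011)
  bit 0 = 1: r = r^2 * 11 mod 31 = 1^2 * 11 = 1*11 = 11
  bit 1 = 0: r = r^2 mod 31 = 11^2 = 28
  bit 2 = 0: r = r^2 mod 31 = 28^2 = 9
  bit 3 = 1: r = r^2 * 11 mod 31 = 9^2 * 11 = 19*11 = 23
  bit 4 = 1: r = r^2 * 11 mod 31 = 23^2 * 11 = 2*11 = 22
  -> A = 22
B = 11^4 mod 31  (bits of 4 = 100)
  bit 0 = 1: r = r^2 * 11 mod 31 = 1^2 * 11 = 1*11 = 11
  bit 1 = 0: r = r^2 mod 31 = 11^2 = 28
  bit 2 = 0: r = r^2 mod 31 = 28^2 = 9
  -> B = 9
s = B^a = 9^19 mod 31  (bits of 19 = 10011)
  bit 0 = 1: r = r^2 * 9 mod 31 = 1^2 * 9 = 1*9 = 9
  bit 1 = 0: r = r^2 mod 31 = 9^2 = 19
  bit 2 = 0: r = r^2 mod 31 = 19^2 = 20
  bit 3 = 1: r = r^2 * 9 mod 31 = 20^2 * 9 = 28*9 = 4
  bit 4 = 1: r = r^2 * 9 mod 31 = 4^2 * 9 = 16*9 = 20
  -> s = B^a = 20

Answer: 20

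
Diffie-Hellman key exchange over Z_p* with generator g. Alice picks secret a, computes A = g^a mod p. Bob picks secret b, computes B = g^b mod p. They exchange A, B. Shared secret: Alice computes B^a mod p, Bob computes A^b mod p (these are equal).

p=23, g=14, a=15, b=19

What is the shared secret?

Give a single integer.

A = 14^15 mod 23  (bits of 15 = 1111)
  bit 0 = 1: r = r^2 * 14 mod 23 = 1^2 * 14 = 1*14 = 14
  bit 1 = 1: r = r^2 * 14 mod 23 = 14^2 * 14 = 12*14 = 7
  bit 2 = 1: r = r^2 * 14 mod 23 = 7^2 * 14 = 3*14 = 19
  bit 3 = 1: r = r^2 * 14 mod 23 = 19^2 * 14 = 16*14 = 17
  -> A = 17
B = 14^19 mod 23  (bits of 19 = 10011)
  bit 0 = 1: r = r^2 * 14 mod 23 = 1^2 * 14 = 1*14 = 14
  bit 1 = 0: r = r^2 mod 23 = 14^2 = 12
  bit 2 = 0: r = r^2 mod 23 = 12^2 = 6
  bit 3 = 1: r = r^2 * 14 mod 23 = 6^2 * 14 = 13*14 = 21
  bit 4 = 1: r = r^2 * 14 mod 23 = 21^2 * 14 = 4*14 = 10
  -> B = 10
s = B^a = 10^15 mod 23  (bits of 15 = 1111)
  bit 0 = 1: r = r^2 * 10 mod 23 = 1^2 * 10 = 1*10 = 10
  bit 1 = 1: r = r^2 * 10 mod 23 = 10^2 * 10 = 8*10 = 11
  bit 2 = 1: r = r^2 * 10 mod 23 = 11^2 * 10 = 6*10 = 14
  bit 3 = 1: r = r^2 * 10 mod 23 = 14^2 * 10 = 12*10 = 5
  -> s = B^a = 5

Answer: 5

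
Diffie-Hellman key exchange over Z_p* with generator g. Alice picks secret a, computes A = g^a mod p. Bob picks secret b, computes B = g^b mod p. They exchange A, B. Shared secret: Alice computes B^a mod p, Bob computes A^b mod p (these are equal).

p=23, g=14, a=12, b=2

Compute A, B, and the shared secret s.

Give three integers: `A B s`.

A = 14^12 mod 23  (bits of 12 = 1100)
  bit 0 = 1: r = r^2 * 14 mod 23 = 1^2 * 14 = 1*14 = 14
  bit 1 = 1: r = r^2 * 14 mod 23 = 14^2 * 14 = 12*14 = 7
  bit 2 = 0: r = r^2 mod 23 = 7^2 = 3
  bit 3 = 0: r = r^2 mod 23 = 3^2 = 9
  -> A = 9
B = 14^2 mod 23  (bits of 2 = 10)
  bit 0 = 1: r = r^2 * 14 mod 23 = 1^2 * 14 = 1*14 = 14
  bit 1 = 0: r = r^2 mod 23 = 14^2 = 12
  -> B = 12
s = B^a = 12^12 mod 23  (bits of 12 = 1100)
  bit 0 = 1: r = r^2 * 12 mod 23 = 1^2 * 12 = 1*12 = 12
  bit 1 = 1: r = r^2 * 12 mod 23 = 12^2 * 12 = 6*12 = 3
  bit 2 = 0: r = r^2 mod 23 = 3^2 = 9
  bit 3 = 0: r = r^2 mod 23 = 9^2 = 12
  -> s = B^a = 12

Answer: 9 12 12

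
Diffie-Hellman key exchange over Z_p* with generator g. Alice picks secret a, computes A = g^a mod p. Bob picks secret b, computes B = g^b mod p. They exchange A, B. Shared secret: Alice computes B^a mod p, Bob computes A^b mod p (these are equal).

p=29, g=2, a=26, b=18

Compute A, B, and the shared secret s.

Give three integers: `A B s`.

Answer: 22 13 23

Derivation:
A = 2^26 mod 29  (bits of 26 = 11010)
  bit 0 = 1: r = r^2 * 2 mod 29 = 1^2 * 2 = 1*2 = 2
  bit 1 = 1: r = r^2 * 2 mod 29 = 2^2 * 2 = 4*2 = 8
  bit 2 = 0: r = r^2 mod 29 = 8^2 = 6
  bit 3 = 1: r = r^2 * 2 mod 29 = 6^2 * 2 = 7*2 = 14
  bit 4 = 0: r = r^2 mod 29 = 14^2 = 22
  -> A = 22
B = 2^18 mod 29  (bits of 18 = 10010)
  bit 0 = 1: r = r^2 * 2 mod 29 = 1^2 * 2 = 1*2 = 2
  bit 1 = 0: r = r^2 mod 29 = 2^2 = 4
  bit 2 = 0: r = r^2 mod 29 = 4^2 = 16
  bit 3 = 1: r = r^2 * 2 mod 29 = 16^2 * 2 = 24*2 = 19
  bit 4 = 0: r = r^2 mod 29 = 19^2 = 13
  -> B = 13
s = B^a = 13^26 mod 29  (bits of 26 = 11010)
  bit 0 = 1: r = r^2 * 13 mod 29 = 1^2 * 13 = 1*13 = 13
  bit 1 = 1: r = r^2 * 13 mod 29 = 13^2 * 13 = 24*13 = 22
  bit 2 = 0: r = r^2 mod 29 = 22^2 = 20
  bit 3 = 1: r = r^2 * 13 mod 29 = 20^2 * 13 = 23*13 = 9
  bit 4 = 0: r = r^2 mod 29 = 9^2 = 23
  -> s = B^a = 23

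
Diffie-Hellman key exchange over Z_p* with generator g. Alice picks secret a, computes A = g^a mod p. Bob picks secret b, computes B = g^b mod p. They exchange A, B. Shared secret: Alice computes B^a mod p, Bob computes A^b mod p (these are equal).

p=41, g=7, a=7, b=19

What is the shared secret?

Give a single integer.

Answer: 12

Derivation:
A = 7^7 mod 41  (bits of 7 = 111)
  bit 0 = 1: r = r^2 * 7 mod 41 = 1^2 * 7 = 1*7 = 7
  bit 1 = 1: r = r^2 * 7 mod 41 = 7^2 * 7 = 8*7 = 15
  bit 2 = 1: r = r^2 * 7 mod 41 = 15^2 * 7 = 20*7 = 17
  -> A = 17
B = 7^19 mod 41  (bits of 19 = 10011)
  bit 0 = 1: r = r^2 * 7 mod 41 = 1^2 * 7 = 1*7 = 7
  bit 1 = 0: r = r^2 mod 41 = 7^2 = 8
  bit 2 = 0: r = r^2 mod 41 = 8^2 = 23
  bit 3 = 1: r = r^2 * 7 mod 41 = 23^2 * 7 = 37*7 = 13
  bit 4 = 1: r = r^2 * 7 mod 41 = 13^2 * 7 = 5*7 = 35
  -> B = 35
s = B^a = 35^7 mod 41  (bits of 7 = 111)
  bit 0 = 1: r = r^2 * 35 mod 41 = 1^2 * 35 = 1*35 = 35
  bit 1 = 1: r = r^2 * 35 mod 41 = 35^2 * 35 = 36*35 = 30
  bit 2 = 1: r = r^2 * 35 mod 41 = 30^2 * 35 = 39*35 = 12
  -> s = B^a = 12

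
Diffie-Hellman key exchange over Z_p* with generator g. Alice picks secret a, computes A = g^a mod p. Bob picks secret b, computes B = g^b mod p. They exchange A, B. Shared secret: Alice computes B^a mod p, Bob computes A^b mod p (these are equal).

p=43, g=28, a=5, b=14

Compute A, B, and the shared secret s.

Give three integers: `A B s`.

A = 28^5 mod 43  (bits of 5 = 101)
  bit 0 = 1: r = r^2 * 28 mod 43 = 1^2 * 28 = 1*28 = 28
  bit 1 = 0: r = r^2 mod 43 = 28^2 = 10
  bit 2 = 1: r = r^2 * 28 mod 43 = 10^2 * 28 = 14*28 = 5
  -> A = 5
B = 28^14 mod 43  (bits of 14 = 1110)
  bit 0 = 1: r = r^2 * 28 mod 43 = 1^2 * 28 = 1*28 = 28
  bit 1 = 1: r = r^2 * 28 mod 43 = 28^2 * 28 = 10*28 = 22
  bit 2 = 1: r = r^2 * 28 mod 43 = 22^2 * 28 = 11*28 = 7
  bit 3 = 0: r = r^2 mod 43 = 7^2 = 6
  -> B = 6
s = B^a = 6^5 mod 43  (bits of 5 = 101)
  bit 0 = 1: r = r^2 * 6 mod 43 = 1^2 * 6 = 1*6 = 6
  bit 1 = 0: r = r^2 mod 43 = 6^2 = 36
  bit 2 = 1: r = r^2 * 6 mod 43 = 36^2 * 6 = 6*6 = 36
  -> s = B^a = 36

Answer: 5 6 36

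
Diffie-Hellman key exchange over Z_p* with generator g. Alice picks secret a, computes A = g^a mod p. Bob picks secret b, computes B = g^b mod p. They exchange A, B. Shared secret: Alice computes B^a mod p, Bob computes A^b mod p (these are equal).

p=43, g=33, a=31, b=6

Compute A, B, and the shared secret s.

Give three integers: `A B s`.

Answer: 20 35 4

Derivation:
A = 33^31 mod 43  (bits of 31 = 11111)
  bit 0 = 1: r = r^2 * 33 mod 43 = 1^2 * 33 = 1*33 = 33
  bit 1 = 1: r = r^2 * 33 mod 43 = 33^2 * 33 = 14*33 = 32
  bit 2 = 1: r = r^2 * 33 mod 43 = 32^2 * 33 = 35*33 = 37
  bit 3 = 1: r = r^2 * 33 mod 43 = 37^2 * 33 = 36*33 = 27
  bit 4 = 1: r = r^2 * 33 mod 43 = 27^2 * 33 = 41*33 = 20
  -> A = 20
B = 33^6 mod 43  (bits of 6 = 110)
  bit 0 = 1: r = r^2 * 33 mod 43 = 1^2 * 33 = 1*33 = 33
  bit 1 = 1: r = r^2 * 33 mod 43 = 33^2 * 33 = 14*33 = 32
  bit 2 = 0: r = r^2 mod 43 = 32^2 = 35
  -> B = 35
s = B^a = 35^31 mod 43  (bits of 31 = 11111)
  bit 0 = 1: r = r^2 * 35 mod 43 = 1^2 * 35 = 1*35 = 35
  bit 1 = 1: r = r^2 * 35 mod 43 = 35^2 * 35 = 21*35 = 4
  bit 2 = 1: r = r^2 * 35 mod 43 = 4^2 * 35 = 16*35 = 1
  bit 3 = 1: r = r^2 * 35 mod 43 = 1^2 * 35 = 1*35 = 35
  bit 4 = 1: r = r^2 * 35 mod 43 = 35^2 * 35 = 21*35 = 4
  -> s = B^a = 4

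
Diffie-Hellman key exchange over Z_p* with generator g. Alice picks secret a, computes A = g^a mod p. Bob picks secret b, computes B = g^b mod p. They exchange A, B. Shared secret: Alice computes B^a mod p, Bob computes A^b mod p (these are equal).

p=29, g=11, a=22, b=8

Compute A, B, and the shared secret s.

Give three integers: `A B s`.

A = 11^22 mod 29  (bits of 22 = 10110)
  bit 0 = 1: r = r^2 * 11 mod 29 = 1^2 * 11 = 1*11 = 11
  bit 1 = 0: r = r^2 mod 29 = 11^2 = 5
  bit 2 = 1: r = r^2 * 11 mod 29 = 5^2 * 11 = 25*11 = 14
  bit 3 = 1: r = r^2 * 11 mod 29 = 14^2 * 11 = 22*11 = 10
  bit 4 = 0: r = r^2 mod 29 = 10^2 = 13
  -> A = 13
B = 11^8 mod 29  (bits of 8 = 1000)
  bit 0 = 1: r = r^2 * 11 mod 29 = 1^2 * 11 = 1*11 = 11
  bit 1 = 0: r = r^2 mod 29 = 11^2 = 5
  bit 2 = 0: r = r^2 mod 29 = 5^2 = 25
  bit 3 = 0: r = r^2 mod 29 = 25^2 = 16
  -> B = 16
s = B^a = 16^22 mod 29  (bits of 22 = 10110)
  bit 0 = 1: r = r^2 * 16 mod 29 = 1^2 * 16 = 1*16 = 16
  bit 1 = 0: r = r^2 mod 29 = 16^2 = 24
  bit 2 = 1: r = r^2 * 16 mod 29 = 24^2 * 16 = 25*16 = 23
  bit 3 = 1: r = r^2 * 16 mod 29 = 23^2 * 16 = 7*16 = 25
  bit 4 = 0: r = r^2 mod 29 = 25^2 = 16
  -> s = B^a = 16

Answer: 13 16 16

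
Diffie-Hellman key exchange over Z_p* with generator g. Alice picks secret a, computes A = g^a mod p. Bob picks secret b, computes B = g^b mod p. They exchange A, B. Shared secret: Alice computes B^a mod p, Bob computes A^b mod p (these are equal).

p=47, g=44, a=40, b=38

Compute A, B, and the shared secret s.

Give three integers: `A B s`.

Answer: 2 42 9

Derivation:
A = 44^40 mod 47  (bits of 40 = 101000)
  bit 0 = 1: r = r^2 * 44 mod 47 = 1^2 * 44 = 1*44 = 44
  bit 1 = 0: r = r^2 mod 47 = 44^2 = 9
  bit 2 = 1: r = r^2 * 44 mod 47 = 9^2 * 44 = 34*44 = 39
  bit 3 = 0: r = r^2 mod 47 = 39^2 = 17
  bit 4 = 0: r = r^2 mod 47 = 17^2 = 7
  bit 5 = 0: r = r^2 mod 47 = 7^2 = 2
  -> A = 2
B = 44^38 mod 47  (bits of 38 = 100110)
  bit 0 = 1: r = r^2 * 44 mod 47 = 1^2 * 44 = 1*44 = 44
  bit 1 = 0: r = r^2 mod 47 = 44^2 = 9
  bit 2 = 0: r = r^2 mod 47 = 9^2 = 34
  bit 3 = 1: r = r^2 * 44 mod 47 = 34^2 * 44 = 28*44 = 10
  bit 4 = 1: r = r^2 * 44 mod 47 = 10^2 * 44 = 6*44 = 29
  bit 5 = 0: r = r^2 mod 47 = 29^2 = 42
  -> B = 42
s = B^a = 42^40 mod 47  (bits of 40 = 101000)
  bit 0 = 1: r = r^2 * 42 mod 47 = 1^2 * 42 = 1*42 = 42
  bit 1 = 0: r = r^2 mod 47 = 42^2 = 25
  bit 2 = 1: r = r^2 * 42 mod 47 = 25^2 * 42 = 14*42 = 24
  bit 3 = 0: r = r^2 mod 47 = 24^2 = 12
  bit 4 = 0: r = r^2 mod 47 = 12^2 = 3
  bit 5 = 0: r = r^2 mod 47 = 3^2 = 9
  -> s = B^a = 9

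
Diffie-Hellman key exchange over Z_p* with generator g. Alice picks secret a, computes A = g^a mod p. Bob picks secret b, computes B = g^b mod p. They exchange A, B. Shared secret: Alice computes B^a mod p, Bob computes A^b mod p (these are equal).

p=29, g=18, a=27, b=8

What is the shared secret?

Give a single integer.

A = 18^27 mod 29  (bits of 27 = 11011)
  bit 0 = 1: r = r^2 * 18 mod 29 = 1^2 * 18 = 1*18 = 18
  bit 1 = 1: r = r^2 * 18 mod 29 = 18^2 * 18 = 5*18 = 3
  bit 2 = 0: r = r^2 mod 29 = 3^2 = 9
  bit 3 = 1: r = r^2 * 18 mod 29 = 9^2 * 18 = 23*18 = 8
  bit 4 = 1: r = r^2 * 18 mod 29 = 8^2 * 18 = 6*18 = 21
  -> A = 21
B = 18^8 mod 29  (bits of 8 = 1000)
  bit 0 = 1: r = r^2 * 18 mod 29 = 1^2 * 18 = 1*18 = 18
  bit 1 = 0: r = r^2 mod 29 = 18^2 = 5
  bit 2 = 0: r = r^2 mod 29 = 5^2 = 25
  bit 3 = 0: r = r^2 mod 29 = 25^2 = 16
  -> B = 16
s = B^a = 16^27 mod 29  (bits of 27 = 11011)
  bit 0 = 1: r = r^2 * 16 mod 29 = 1^2 * 16 = 1*16 = 16
  bit 1 = 1: r = r^2 * 16 mod 29 = 16^2 * 16 = 24*16 = 7
  bit 2 = 0: r = r^2 mod 29 = 7^2 = 20
  bit 3 = 1: r = r^2 * 16 mod 29 = 20^2 * 16 = 23*16 = 20
  bit 4 = 1: r = r^2 * 16 mod 29 = 20^2 * 16 = 23*16 = 20
  -> s = B^a = 20

Answer: 20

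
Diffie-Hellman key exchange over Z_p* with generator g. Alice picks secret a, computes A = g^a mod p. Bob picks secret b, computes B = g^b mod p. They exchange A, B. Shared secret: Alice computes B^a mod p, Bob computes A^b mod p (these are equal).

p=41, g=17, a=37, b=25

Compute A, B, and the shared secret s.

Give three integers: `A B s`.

A = 17^37 mod 41  (bits of 37 = 100101)
  bit 0 = 1: r = r^2 * 17 mod 41 = 1^2 * 17 = 1*17 = 17
  bit 1 = 0: r = r^2 mod 41 = 17^2 = 2
  bit 2 = 0: r = r^2 mod 41 = 2^2 = 4
  bit 3 = 1: r = r^2 * 17 mod 41 = 4^2 * 17 = 16*17 = 26
  bit 4 = 0: r = r^2 mod 41 = 26^2 = 20
  bit 5 = 1: r = r^2 * 17 mod 41 = 20^2 * 17 = 31*17 = 35
  -> A = 35
B = 17^25 mod 41  (bits of 25 = 11001)
  bit 0 = 1: r = r^2 * 17 mod 41 = 1^2 * 17 = 1*17 = 17
  bit 1 = 1: r = r^2 * 17 mod 41 = 17^2 * 17 = 2*17 = 34
  bit 2 = 0: r = r^2 mod 41 = 34^2 = 8
  bit 3 = 0: r = r^2 mod 41 = 8^2 = 23
  bit 4 = 1: r = r^2 * 17 mod 41 = 23^2 * 17 = 37*17 = 14
  -> B = 14
s = B^a = 14^37 mod 41  (bits of 37 = 100101)
  bit 0 = 1: r = r^2 * 14 mod 41 = 1^2 * 14 = 1*14 = 14
  bit 1 = 0: r = r^2 mod 41 = 14^2 = 32
  bit 2 = 0: r = r^2 mod 41 = 32^2 = 40
  bit 3 = 1: r = r^2 * 14 mod 41 = 40^2 * 14 = 1*14 = 14
  bit 4 = 0: r = r^2 mod 41 = 14^2 = 32
  bit 5 = 1: r = r^2 * 14 mod 41 = 32^2 * 14 = 40*14 = 27
  -> s = B^a = 27

Answer: 35 14 27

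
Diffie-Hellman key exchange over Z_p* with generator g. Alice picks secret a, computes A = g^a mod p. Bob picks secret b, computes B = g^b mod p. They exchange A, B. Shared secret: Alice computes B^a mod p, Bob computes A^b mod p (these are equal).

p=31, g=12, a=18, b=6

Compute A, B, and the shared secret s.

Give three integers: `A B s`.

Answer: 8 2 8

Derivation:
A = 12^18 mod 31  (bits of 18 = 10010)
  bit 0 = 1: r = r^2 * 12 mod 31 = 1^2 * 12 = 1*12 = 12
  bit 1 = 0: r = r^2 mod 31 = 12^2 = 20
  bit 2 = 0: r = r^2 mod 31 = 20^2 = 28
  bit 3 = 1: r = r^2 * 12 mod 31 = 28^2 * 12 = 9*12 = 15
  bit 4 = 0: r = r^2 mod 31 = 15^2 = 8
  -> A = 8
B = 12^6 mod 31  (bits of 6 = 110)
  bit 0 = 1: r = r^2 * 12 mod 31 = 1^2 * 12 = 1*12 = 12
  bit 1 = 1: r = r^2 * 12 mod 31 = 12^2 * 12 = 20*12 = 23
  bit 2 = 0: r = r^2 mod 31 = 23^2 = 2
  -> B = 2
s = B^a = 2^18 mod 31  (bits of 18 = 10010)
  bit 0 = 1: r = r^2 * 2 mod 31 = 1^2 * 2 = 1*2 = 2
  bit 1 = 0: r = r^2 mod 31 = 2^2 = 4
  bit 2 = 0: r = r^2 mod 31 = 4^2 = 16
  bit 3 = 1: r = r^2 * 2 mod 31 = 16^2 * 2 = 8*2 = 16
  bit 4 = 0: r = r^2 mod 31 = 16^2 = 8
  -> s = B^a = 8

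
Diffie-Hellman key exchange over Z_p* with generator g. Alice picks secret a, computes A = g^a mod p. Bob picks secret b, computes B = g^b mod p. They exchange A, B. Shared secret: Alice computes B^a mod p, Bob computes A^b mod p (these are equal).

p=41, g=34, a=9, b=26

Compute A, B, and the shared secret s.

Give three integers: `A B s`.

Answer: 28 21 39

Derivation:
A = 34^9 mod 41  (bits of 9 = 1001)
  bit 0 = 1: r = r^2 * 34 mod 41 = 1^2 * 34 = 1*34 = 34
  bit 1 = 0: r = r^2 mod 41 = 34^2 = 8
  bit 2 = 0: r = r^2 mod 41 = 8^2 = 23
  bit 3 = 1: r = r^2 * 34 mod 41 = 23^2 * 34 = 37*34 = 28
  -> A = 28
B = 34^26 mod 41  (bits of 26 = 11010)
  bit 0 = 1: r = r^2 * 34 mod 41 = 1^2 * 34 = 1*34 = 34
  bit 1 = 1: r = r^2 * 34 mod 41 = 34^2 * 34 = 8*34 = 26
  bit 2 = 0: r = r^2 mod 41 = 26^2 = 20
  bit 3 = 1: r = r^2 * 34 mod 41 = 20^2 * 34 = 31*34 = 29
  bit 4 = 0: r = r^2 mod 41 = 29^2 = 21
  -> B = 21
s = B^a = 21^9 mod 41  (bits of 9 = 1001)
  bit 0 = 1: r = r^2 * 21 mod 41 = 1^2 * 21 = 1*21 = 21
  bit 1 = 0: r = r^2 mod 41 = 21^2 = 31
  bit 2 = 0: r = r^2 mod 41 = 31^2 = 18
  bit 3 = 1: r = r^2 * 21 mod 41 = 18^2 * 21 = 37*21 = 39
  -> s = B^a = 39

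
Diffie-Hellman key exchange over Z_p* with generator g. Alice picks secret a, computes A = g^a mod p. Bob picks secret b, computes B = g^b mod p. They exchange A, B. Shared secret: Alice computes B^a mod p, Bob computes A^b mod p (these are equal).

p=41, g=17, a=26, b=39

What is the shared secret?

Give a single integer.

Answer: 5

Derivation:
A = 17^26 mod 41  (bits of 26 = 11010)
  bit 0 = 1: r = r^2 * 17 mod 41 = 1^2 * 17 = 1*17 = 17
  bit 1 = 1: r = r^2 * 17 mod 41 = 17^2 * 17 = 2*17 = 34
  bit 2 = 0: r = r^2 mod 41 = 34^2 = 8
  bit 3 = 1: r = r^2 * 17 mod 41 = 8^2 * 17 = 23*17 = 22
  bit 4 = 0: r = r^2 mod 41 = 22^2 = 33
  -> A = 33
B = 17^39 mod 41  (bits of 39 = 100111)
  bit 0 = 1: r = r^2 * 17 mod 41 = 1^2 * 17 = 1*17 = 17
  bit 1 = 0: r = r^2 mod 41 = 17^2 = 2
  bit 2 = 0: r = r^2 mod 41 = 2^2 = 4
  bit 3 = 1: r = r^2 * 17 mod 41 = 4^2 * 17 = 16*17 = 26
  bit 4 = 1: r = r^2 * 17 mod 41 = 26^2 * 17 = 20*17 = 12
  bit 5 = 1: r = r^2 * 17 mod 41 = 12^2 * 17 = 21*17 = 29
  -> B = 29
s = B^a = 29^26 mod 41  (bits of 26 = 11010)
  bit 0 = 1: r = r^2 * 29 mod 41 = 1^2 * 29 = 1*29 = 29
  bit 1 = 1: r = r^2 * 29 mod 41 = 29^2 * 29 = 21*29 = 35
  bit 2 = 0: r = r^2 mod 41 = 35^2 = 36
  bit 3 = 1: r = r^2 * 29 mod 41 = 36^2 * 29 = 25*29 = 28
  bit 4 = 0: r = r^2 mod 41 = 28^2 = 5
  -> s = B^a = 5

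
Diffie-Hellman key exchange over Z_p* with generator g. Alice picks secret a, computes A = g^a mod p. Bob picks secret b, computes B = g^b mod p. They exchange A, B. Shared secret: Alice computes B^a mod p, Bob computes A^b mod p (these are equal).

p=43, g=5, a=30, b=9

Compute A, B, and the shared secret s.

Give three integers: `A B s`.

A = 5^30 mod 43  (bits of 30 = 11110)
  bit 0 = 1: r = r^2 * 5 mod 43 = 1^2 * 5 = 1*5 = 5
  bit 1 = 1: r = r^2 * 5 mod 43 = 5^2 * 5 = 25*5 = 39
  bit 2 = 1: r = r^2 * 5 mod 43 = 39^2 * 5 = 16*5 = 37
  bit 3 = 1: r = r^2 * 5 mod 43 = 37^2 * 5 = 36*5 = 8
  bit 4 = 0: r = r^2 mod 43 = 8^2 = 21
  -> A = 21
B = 5^9 mod 43  (bits of 9 = 1001)
  bit 0 = 1: r = r^2 * 5 mod 43 = 1^2 * 5 = 1*5 = 5
  bit 1 = 0: r = r^2 mod 43 = 5^2 = 25
  bit 2 = 0: r = r^2 mod 43 = 25^2 = 23
  bit 3 = 1: r = r^2 * 5 mod 43 = 23^2 * 5 = 13*5 = 22
  -> B = 22
s = B^a = 22^30 mod 43  (bits of 30 = 11110)
  bit 0 = 1: r = r^2 * 22 mod 43 = 1^2 * 22 = 1*22 = 22
  bit 1 = 1: r = r^2 * 22 mod 43 = 22^2 * 22 = 11*22 = 27
  bit 2 = 1: r = r^2 * 22 mod 43 = 27^2 * 22 = 41*22 = 42
  bit 3 = 1: r = r^2 * 22 mod 43 = 42^2 * 22 = 1*22 = 22
  bit 4 = 0: r = r^2 mod 43 = 22^2 = 11
  -> s = B^a = 11

Answer: 21 22 11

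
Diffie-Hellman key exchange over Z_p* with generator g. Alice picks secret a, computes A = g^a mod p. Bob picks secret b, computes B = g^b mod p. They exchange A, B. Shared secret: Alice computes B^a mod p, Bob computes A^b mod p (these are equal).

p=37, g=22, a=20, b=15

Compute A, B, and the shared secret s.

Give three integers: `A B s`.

Answer: 34 14 26

Derivation:
A = 22^20 mod 37  (bits of 20 = 10100)
  bit 0 = 1: r = r^2 * 22 mod 37 = 1^2 * 22 = 1*22 = 22
  bit 1 = 0: r = r^2 mod 37 = 22^2 = 3
  bit 2 = 1: r = r^2 * 22 mod 37 = 3^2 * 22 = 9*22 = 13
  bit 3 = 0: r = r^2 mod 37 = 13^2 = 21
  bit 4 = 0: r = r^2 mod 37 = 21^2 = 34
  -> A = 34
B = 22^15 mod 37  (bits of 15 = 1111)
  bit 0 = 1: r = r^2 * 22 mod 37 = 1^2 * 22 = 1*22 = 22
  bit 1 = 1: r = r^2 * 22 mod 37 = 22^2 * 22 = 3*22 = 29
  bit 2 = 1: r = r^2 * 22 mod 37 = 29^2 * 22 = 27*22 = 2
  bit 3 = 1: r = r^2 * 22 mod 37 = 2^2 * 22 = 4*22 = 14
  -> B = 14
s = B^a = 14^20 mod 37  (bits of 20 = 10100)
  bit 0 = 1: r = r^2 * 14 mod 37 = 1^2 * 14 = 1*14 = 14
  bit 1 = 0: r = r^2 mod 37 = 14^2 = 11
  bit 2 = 1: r = r^2 * 14 mod 37 = 11^2 * 14 = 10*14 = 29
  bit 3 = 0: r = r^2 mod 37 = 29^2 = 27
  bit 4 = 0: r = r^2 mod 37 = 27^2 = 26
  -> s = B^a = 26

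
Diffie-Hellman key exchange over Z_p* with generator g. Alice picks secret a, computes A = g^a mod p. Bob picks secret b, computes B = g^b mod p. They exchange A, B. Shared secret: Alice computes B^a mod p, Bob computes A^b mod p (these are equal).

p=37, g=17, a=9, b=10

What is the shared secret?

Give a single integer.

A = 17^9 mod 37  (bits of 9 = 1001)
  bit 0 = 1: r = r^2 * 17 mod 37 = 1^2 * 17 = 1*17 = 17
  bit 1 = 0: r = r^2 mod 37 = 17^2 = 30
  bit 2 = 0: r = r^2 mod 37 = 30^2 = 12
  bit 3 = 1: r = r^2 * 17 mod 37 = 12^2 * 17 = 33*17 = 6
  -> A = 6
B = 17^10 mod 37  (bits of 10 = 1010)
  bit 0 = 1: r = r^2 * 17 mod 37 = 1^2 * 17 = 1*17 = 17
  bit 1 = 0: r = r^2 mod 37 = 17^2 = 30
  bit 2 = 1: r = r^2 * 17 mod 37 = 30^2 * 17 = 12*17 = 19
  bit 3 = 0: r = r^2 mod 37 = 19^2 = 28
  -> B = 28
s = B^a = 28^9 mod 37  (bits of 9 = 1001)
  bit 0 = 1: r = r^2 * 28 mod 37 = 1^2 * 28 = 1*28 = 28
  bit 1 = 0: r = r^2 mod 37 = 28^2 = 7
  bit 2 = 0: r = r^2 mod 37 = 7^2 = 12
  bit 3 = 1: r = r^2 * 28 mod 37 = 12^2 * 28 = 33*28 = 36
  -> s = B^a = 36

Answer: 36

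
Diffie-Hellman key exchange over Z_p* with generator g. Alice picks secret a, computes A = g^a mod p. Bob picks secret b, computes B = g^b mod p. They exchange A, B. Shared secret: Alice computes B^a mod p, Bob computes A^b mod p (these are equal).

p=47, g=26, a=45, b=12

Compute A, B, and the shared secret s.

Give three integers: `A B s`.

A = 26^45 mod 47  (bits of 45 = 101101)
  bit 0 = 1: r = r^2 * 26 mod 47 = 1^2 * 26 = 1*26 = 26
  bit 1 = 0: r = r^2 mod 47 = 26^2 = 18
  bit 2 = 1: r = r^2 * 26 mod 47 = 18^2 * 26 = 42*26 = 11
  bit 3 = 1: r = r^2 * 26 mod 47 = 11^2 * 26 = 27*26 = 44
  bit 4 = 0: r = r^2 mod 47 = 44^2 = 9
  bit 5 = 1: r = r^2 * 26 mod 47 = 9^2 * 26 = 34*26 = 38
  -> A = 38
B = 26^12 mod 47  (bits of 12 = 1100)
  bit 0 = 1: r = r^2 * 26 mod 47 = 1^2 * 26 = 1*26 = 26
  bit 1 = 1: r = r^2 * 26 mod 47 = 26^2 * 26 = 18*26 = 45
  bit 2 = 0: r = r^2 mod 47 = 45^2 = 4
  bit 3 = 0: r = r^2 mod 47 = 4^2 = 16
  -> B = 16
s = B^a = 16^45 mod 47  (bits of 45 = 101101)
  bit 0 = 1: r = r^2 * 16 mod 47 = 1^2 * 16 = 1*16 = 16
  bit 1 = 0: r = r^2 mod 47 = 16^2 = 21
  bit 2 = 1: r = r^2 * 16 mod 47 = 21^2 * 16 = 18*16 = 6
  bit 3 = 1: r = r^2 * 16 mod 47 = 6^2 * 16 = 36*16 = 12
  bit 4 = 0: r = r^2 mod 47 = 12^2 = 3
  bit 5 = 1: r = r^2 * 16 mod 47 = 3^2 * 16 = 9*16 = 3
  -> s = B^a = 3

Answer: 38 16 3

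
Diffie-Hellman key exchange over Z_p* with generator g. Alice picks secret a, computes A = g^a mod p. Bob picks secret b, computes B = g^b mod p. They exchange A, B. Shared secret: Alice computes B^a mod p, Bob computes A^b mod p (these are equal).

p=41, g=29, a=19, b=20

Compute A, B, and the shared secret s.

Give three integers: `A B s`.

A = 29^19 mod 41  (bits of 19 = 10011)
  bit 0 = 1: r = r^2 * 29 mod 41 = 1^2 * 29 = 1*29 = 29
  bit 1 = 0: r = r^2 mod 41 = 29^2 = 21
  bit 2 = 0: r = r^2 mod 41 = 21^2 = 31
  bit 3 = 1: r = r^2 * 29 mod 41 = 31^2 * 29 = 18*29 = 30
  bit 4 = 1: r = r^2 * 29 mod 41 = 30^2 * 29 = 39*29 = 24
  -> A = 24
B = 29^20 mod 41  (bits of 20 = 10100)
  bit 0 = 1: r = r^2 * 29 mod 41 = 1^2 * 29 = 1*29 = 29
  bit 1 = 0: r = r^2 mod 41 = 29^2 = 21
  bit 2 = 1: r = r^2 * 29 mod 41 = 21^2 * 29 = 31*29 = 38
  bit 3 = 0: r = r^2 mod 41 = 38^2 = 9
  bit 4 = 0: r = r^2 mod 41 = 9^2 = 40
  -> B = 40
s = B^a = 40^19 mod 41  (bits of 19 = 10011)
  bit 0 = 1: r = r^2 * 40 mod 41 = 1^2 * 40 = 1*40 = 40
  bit 1 = 0: r = r^2 mod 41 = 40^2 = 1
  bit 2 = 0: r = r^2 mod 41 = 1^2 = 1
  bit 3 = 1: r = r^2 * 40 mod 41 = 1^2 * 40 = 1*40 = 40
  bit 4 = 1: r = r^2 * 40 mod 41 = 40^2 * 40 = 1*40 = 40
  -> s = B^a = 40

Answer: 24 40 40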